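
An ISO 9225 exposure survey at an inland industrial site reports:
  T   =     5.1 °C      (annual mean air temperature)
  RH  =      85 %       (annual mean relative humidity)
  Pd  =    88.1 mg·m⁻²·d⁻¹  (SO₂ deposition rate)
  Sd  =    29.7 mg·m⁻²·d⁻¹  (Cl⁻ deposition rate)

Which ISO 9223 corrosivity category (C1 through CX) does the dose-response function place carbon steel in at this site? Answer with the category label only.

carbon steel: f(T) = +0.150·(T−10) [T≤10 °C] = -0.7350
  sulphur-dioxide contribution → 47.69 μm/a
  chloride contribution → 16.92 μm/a
  ⇒ r_corr(carbon steel) = 64.62 μm/a
64.6 μm/a falls in (50, 80] for carbon steel → category C4

C4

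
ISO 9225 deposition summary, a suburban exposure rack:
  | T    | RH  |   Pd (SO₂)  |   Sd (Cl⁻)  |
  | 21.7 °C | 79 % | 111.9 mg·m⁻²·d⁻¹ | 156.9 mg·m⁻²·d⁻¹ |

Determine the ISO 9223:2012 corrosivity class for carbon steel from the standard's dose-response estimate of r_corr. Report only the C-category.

C5

carbon steel: temperature factor f = -0.054·(11.7) = -0.6318
  sulphur-dioxide contribution → 53.11 μm/a
  chloride contribution → 75.69 μm/a
  ⇒ r_corr(carbon steel) = 128.8 μm/a
Category bounds: 80…200 μm/a bracket r_corr ⇒ C5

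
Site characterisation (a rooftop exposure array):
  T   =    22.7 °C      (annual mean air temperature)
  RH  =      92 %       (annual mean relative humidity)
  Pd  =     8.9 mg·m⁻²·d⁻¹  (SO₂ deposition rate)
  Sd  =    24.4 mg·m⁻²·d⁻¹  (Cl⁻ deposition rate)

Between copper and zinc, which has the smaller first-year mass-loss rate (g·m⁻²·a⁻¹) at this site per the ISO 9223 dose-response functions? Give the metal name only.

zinc

copper: T>10 °C ⇒ hinge -0.080·(22.7−10) = -1.0160
  sulphur-dioxide contribution → 0.7713 μm/a
  chloride contribution → 2.027 μm/a
  total first-year rate 2.798 μm/a
  mass loss = 2.798 μm/a × 8.96 g/cm³ = 25.07 g·m⁻²·a⁻¹
zinc: temperature factor f = -0.071·(12.7) = -0.9017
  sulphur-dioxide contribution → 0.9433 μm/a
  chloride contribution → 1.554 μm/a
  total first-year rate 2.497 μm/a
  mass loss = 2.497 μm/a × 7.14 g/cm³ = 17.83 g·m⁻²·a⁻¹
Ordering by g·m⁻²·a⁻¹: copper (25.1) > zinc (17.8)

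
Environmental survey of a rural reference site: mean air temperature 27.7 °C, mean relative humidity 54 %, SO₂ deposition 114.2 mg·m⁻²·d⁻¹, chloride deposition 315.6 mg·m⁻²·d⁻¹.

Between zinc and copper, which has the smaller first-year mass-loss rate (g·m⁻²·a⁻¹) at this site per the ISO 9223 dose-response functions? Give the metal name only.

copper

zinc: f(T) = -0.071·(T−10) [T>10 °C] = -1.2567
  sulphur-dioxide contribution → 0.354 μm/a
  chloride contribution → 7.546 μm/a
  total first-year rate 7.9 μm/a
  mass loss = 7.9 μm/a × 7.14 g/cm³ = 56.4 g·m⁻²·a⁻¹
copper: f(T) = -0.080·(T−10) [T>10 °C] = -1.4160
  sulphur-dioxide contribution → 0.1067 μm/a
  chloride contribution → 1.316 μm/a
  total first-year rate 1.423 μm/a
  mass loss = 1.423 μm/a × 8.96 g/cm³ = 12.75 g·m⁻²·a⁻¹
Ordering by g·m⁻²·a⁻¹: zinc (56.4) > copper (12.7)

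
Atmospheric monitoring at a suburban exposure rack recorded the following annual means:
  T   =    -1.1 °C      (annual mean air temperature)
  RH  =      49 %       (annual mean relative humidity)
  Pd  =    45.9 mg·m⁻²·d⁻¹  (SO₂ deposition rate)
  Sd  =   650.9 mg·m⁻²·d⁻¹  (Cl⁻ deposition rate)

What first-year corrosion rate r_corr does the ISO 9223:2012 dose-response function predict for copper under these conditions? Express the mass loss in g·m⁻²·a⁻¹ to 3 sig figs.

r_corr = 3.49 g·m⁻²·a⁻¹

copper: temperature factor f = +0.126·(-11.1) = -1.3986
  SO₂ term: 0.0053·45.9^0.26·exp(0.059·49-1.3986) = 0.06375
  Cl⁻ term: 0.01025·650.9^0.27·exp(0.036·49+0.049·-1.1) = 0.3259
  r_corr = 0.06375 + 0.3259 = 0.3896 μm/a
Convert to mass loss: 0.3896 μm/a × 8.96 g/cm³ = 3.491 g·m⁻²·a⁻¹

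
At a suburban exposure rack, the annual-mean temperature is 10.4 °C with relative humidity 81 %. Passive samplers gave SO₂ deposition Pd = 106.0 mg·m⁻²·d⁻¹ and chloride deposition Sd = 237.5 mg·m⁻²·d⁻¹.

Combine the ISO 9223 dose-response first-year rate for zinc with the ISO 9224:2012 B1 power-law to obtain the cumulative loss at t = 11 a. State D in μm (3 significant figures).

zinc: T>10 °C ⇒ hinge -0.071·(10.4−10) = -0.0284
  SO₂ term: 0.0129·106.0^0.44·exp(0.046·81-0.0284) = 4.051
  Cl⁻ term: 0.0175·237.5^0.57·exp(0.008·81+0.085·10.4) = 1.83
  sum: 4.051 + 1.83 → r_corr = 5.881 μm/a
ISO 9224: D(t) = r_corr · t^b with b = 0.813 (zinc, B1)
  D(11) = 5.881 × 11^0.813 = 5.881 × 7.025 = 41.32 μm

D(11) = 41.3 μm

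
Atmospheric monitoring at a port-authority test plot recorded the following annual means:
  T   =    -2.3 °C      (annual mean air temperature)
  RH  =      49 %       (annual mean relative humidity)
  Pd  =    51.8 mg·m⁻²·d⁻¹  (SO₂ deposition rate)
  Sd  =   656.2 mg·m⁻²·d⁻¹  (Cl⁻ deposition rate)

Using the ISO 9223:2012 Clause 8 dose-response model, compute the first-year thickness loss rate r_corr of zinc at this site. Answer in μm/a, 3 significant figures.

zinc: f(T) = +0.038·(T−10) [T≤10 °C] = -0.4674
  SO₂ term: 0.0129·51.8^0.44·exp(0.046·49-0.4674) = 0.4373
  Sd branch = 0.0175·Sd^0.57·e^(0.008·RH+0.085·T) = 0.8592 μm/a
  sum: 0.4373 + 0.8592 → r_corr = 1.297 μm/a

r_corr = 1.30 μm/a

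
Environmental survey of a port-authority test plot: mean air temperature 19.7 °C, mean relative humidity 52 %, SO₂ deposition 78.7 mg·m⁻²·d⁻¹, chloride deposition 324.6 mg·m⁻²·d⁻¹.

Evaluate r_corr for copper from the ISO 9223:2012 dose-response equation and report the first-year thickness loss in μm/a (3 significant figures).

r_corr = 0.997 μm/a

copper: f(T) = -0.080·(T−10) [T>10 °C] = -0.7760
  Pd branch = 0.0053·Pd^0.26·e^(0.059·RH+f) = 0.1632 μm/a
  Cl⁻ term: 0.01025·324.6^0.27·exp(0.036·52+0.049·19.7) = 0.8337
  r_corr = 0.1632 + 0.8337 = 0.9969 μm/a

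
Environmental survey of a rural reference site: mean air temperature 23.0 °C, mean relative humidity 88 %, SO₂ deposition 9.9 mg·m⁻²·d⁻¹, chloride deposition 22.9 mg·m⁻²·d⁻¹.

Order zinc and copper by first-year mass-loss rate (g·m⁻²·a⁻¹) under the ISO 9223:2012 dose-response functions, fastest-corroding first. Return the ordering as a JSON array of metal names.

["copper", "zinc"]

zinc: temperature factor f = -0.071·(13.0) = -0.9230
  sulphur-dioxide contribution → 0.8051 μm/a
  chloride contribution → 1.489 μm/a
  total first-year rate 2.294 μm/a
  mass loss = 2.294 μm/a × 7.14 g/cm³ = 16.38 g·m⁻²·a⁻¹
copper: temperature factor f = -0.080·(13.0) = -1.0400
  sulphur-dioxide contribution → 0.6114 μm/a
  chloride contribution → 1.751 μm/a
  ⇒ r_corr(copper) = 2.362 μm/a
  mass loss = 2.362 μm/a × 8.96 g/cm³ = 21.16 g·m⁻²·a⁻¹
Ordering by g·m⁻²·a⁻¹: copper (21.2) > zinc (16.4)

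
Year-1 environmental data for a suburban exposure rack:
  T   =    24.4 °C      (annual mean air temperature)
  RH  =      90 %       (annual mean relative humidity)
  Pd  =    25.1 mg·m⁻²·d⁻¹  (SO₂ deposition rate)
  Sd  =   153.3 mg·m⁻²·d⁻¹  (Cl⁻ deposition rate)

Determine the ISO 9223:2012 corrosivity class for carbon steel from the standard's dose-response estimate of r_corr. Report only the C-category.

carbon steel: f(T) = -0.054·(T−10) [T>10 °C] = -0.7776
  sulphur-dioxide contribution → 26.29 μm/a
  chloride contribution → 119.5 μm/a
  ⇒ r_corr(carbon steel) = 145.8 μm/a
146 μm/a falls in (80, 200] for carbon steel → category C5

C5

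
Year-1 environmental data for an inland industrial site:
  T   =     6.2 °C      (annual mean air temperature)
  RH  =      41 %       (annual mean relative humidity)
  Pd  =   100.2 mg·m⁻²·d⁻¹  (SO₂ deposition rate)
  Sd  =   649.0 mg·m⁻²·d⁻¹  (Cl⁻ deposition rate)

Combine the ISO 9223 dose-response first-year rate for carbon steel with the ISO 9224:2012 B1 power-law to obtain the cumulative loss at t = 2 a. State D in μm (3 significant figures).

D(2) = 76.1 μm

carbon steel: T≤10 °C ⇒ hinge +0.150·(6.2−10) = -0.5700
  Pd branch = 1.77·Pd^0.52·e^(0.02·RH+f) = 24.95 μm/a
  Sd branch = 0.102·Sd^0.62·e^(0.033·RH+0.04·T) = 28.02 μm/a
  sum: 24.95 + 28.02 → r_corr = 52.97 μm/a
Long-term exponent b (ISO 9224 Table 2, B1) = 0.523
  D(2) = 52.97 × 2^0.523 = 52.97 × 1.437 = 76.11 μm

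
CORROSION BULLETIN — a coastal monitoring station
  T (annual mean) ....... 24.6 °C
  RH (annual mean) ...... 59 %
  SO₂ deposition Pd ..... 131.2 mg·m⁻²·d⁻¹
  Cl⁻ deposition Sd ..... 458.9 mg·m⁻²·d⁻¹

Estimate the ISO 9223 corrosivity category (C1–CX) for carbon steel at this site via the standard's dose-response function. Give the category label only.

carbon steel: T>10 °C ⇒ hinge -0.054·(24.6−10) = -0.7884
  SO₂ term: 1.77·131.2^0.52·exp(0.02·59-0.7884) = 33.07
  Cl⁻ term: 0.102·458.9^0.62·exp(0.033·59+0.04·24.6) = 85.46
  r_corr = 33.07 + 85.46 = 118.5 μm/a
Category bounds: 80…200 μm/a bracket r_corr ⇒ C5

C5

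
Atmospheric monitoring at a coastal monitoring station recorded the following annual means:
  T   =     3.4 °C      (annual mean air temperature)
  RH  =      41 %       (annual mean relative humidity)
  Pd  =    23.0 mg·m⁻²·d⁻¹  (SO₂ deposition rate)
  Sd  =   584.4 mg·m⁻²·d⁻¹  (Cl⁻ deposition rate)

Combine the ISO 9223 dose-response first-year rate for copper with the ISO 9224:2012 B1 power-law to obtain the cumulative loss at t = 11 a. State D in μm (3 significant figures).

copper: temperature factor f = +0.126·(-6.6) = -0.8316
  SO₂ term: 0.0053·23.0^0.26·exp(0.059·41-0.8316) = 0.05858
  Sd branch = 0.01025·Sd^0.27·e^(0.036·RH+0.049·T) = 0.2959 μm/a
  r_corr = 0.05858 + 0.2959 = 0.3545 μm/a
Power-law: D(11) = r_corr · 11^0.667
  D(11) = 0.3545 × 11^0.667 = 0.3545 × 4.95 = 1.755 μm

D(11) = 1.75 μm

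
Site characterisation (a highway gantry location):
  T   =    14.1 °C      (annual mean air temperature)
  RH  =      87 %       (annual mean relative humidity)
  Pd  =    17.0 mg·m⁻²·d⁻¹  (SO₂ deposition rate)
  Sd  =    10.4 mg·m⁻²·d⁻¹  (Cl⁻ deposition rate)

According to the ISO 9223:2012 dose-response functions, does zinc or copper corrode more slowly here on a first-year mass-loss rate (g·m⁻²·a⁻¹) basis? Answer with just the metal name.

zinc

zinc: temperature factor f = -0.071·(4.1) = -0.2911
  Pd branch = 0.0129·Pd^0.44·e^(0.046·RH+f) = 1.835 μm/a
  Cl⁻ term: 0.0175·10.4^0.57·exp(0.008·87+0.085·14.1) = 0.4421
  sum: 1.835 + 0.4421 → r_corr = 2.277 μm/a
  mass loss = 2.277 μm/a × 7.14 g/cm³ = 16.26 g·m⁻²·a⁻¹
copper: temperature factor f = -0.080·(4.1) = -0.3280
  Pd branch = 0.0053·Pd^0.26·e^(0.059·RH+f) = 1.352 μm/a
  Sd branch = 0.01025·Sd^0.27·e^(0.036·RH+0.049·T) = 0.8822 μm/a
  sum: 1.352 + 0.8822 → r_corr = 2.234 μm/a
  mass loss = 2.234 μm/a × 8.96 g/cm³ = 20.02 g·m⁻²·a⁻¹
Ordering by g·m⁻²·a⁻¹: copper (20) > zinc (16.3)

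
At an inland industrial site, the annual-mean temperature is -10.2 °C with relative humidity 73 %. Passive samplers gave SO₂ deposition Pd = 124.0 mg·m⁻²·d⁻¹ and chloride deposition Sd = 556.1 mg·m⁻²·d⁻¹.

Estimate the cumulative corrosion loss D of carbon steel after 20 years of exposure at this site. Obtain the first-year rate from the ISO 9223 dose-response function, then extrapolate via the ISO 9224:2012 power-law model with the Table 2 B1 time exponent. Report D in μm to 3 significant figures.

D(20) = 204 μm

carbon steel: f(T) = +0.150·(T−10) [T≤10 °C] = -3.0300
  SO₂ term: 1.77·124.0^0.52·exp(0.02·73-3.0300) = 4.516
  Sd branch = 0.102·Sd^0.62·e^(0.033·RH+0.04·T) = 37.99 μm/a
  sum: 4.516 + 37.99 → r_corr = 42.5 μm/a
Long-term exponent b (ISO 9224 Table 2, B1) = 0.523
  D(20) = 42.5 × 20^0.523 = 42.5 × 4.791 = 203.6 μm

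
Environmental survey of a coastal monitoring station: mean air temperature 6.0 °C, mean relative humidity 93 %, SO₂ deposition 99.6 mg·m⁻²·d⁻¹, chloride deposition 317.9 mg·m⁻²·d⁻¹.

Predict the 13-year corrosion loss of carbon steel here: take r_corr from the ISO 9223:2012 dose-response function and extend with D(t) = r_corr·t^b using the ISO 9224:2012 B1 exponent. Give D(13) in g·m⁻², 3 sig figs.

D(13) = 5.03e+03 g·m⁻²

carbon steel: f(T) = +0.150·(T−10) [T≤10 °C] = -0.6000
  Pd branch = 1.77·Pd^0.52·e^(0.02·RH+f) = 68.28 μm/a
  Sd branch = 0.102·Sd^0.62·e^(0.033·RH+0.04·T) = 99.33 μm/a
  sum: 68.28 + 99.33 → r_corr = 167.6 μm/a
Power-law: D(13) = r_corr · 13^0.523
  D(13) = 167.6 × 13^0.523 = 167.6 × 3.825 = 641.1 μm
  Mass loss = 641.1 μm × 7.85 g/cm³ = 5032 g·m⁻²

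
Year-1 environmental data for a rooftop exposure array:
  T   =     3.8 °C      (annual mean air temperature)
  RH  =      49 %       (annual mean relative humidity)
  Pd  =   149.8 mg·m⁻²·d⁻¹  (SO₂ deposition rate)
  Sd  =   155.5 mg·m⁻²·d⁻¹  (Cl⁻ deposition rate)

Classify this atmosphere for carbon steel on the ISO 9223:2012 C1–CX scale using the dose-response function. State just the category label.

carbon steel: temperature factor f = +0.150·(-6.2) = -0.9300
  SO₂ term: 1.77·149.8^0.52·exp(0.02·49-0.9300) = 25.17
  Cl⁻ term: 0.102·155.5^0.62·exp(0.033·49+0.04·3.8) = 13.67
  sum: 25.17 + 13.67 → r_corr = 38.84 μm/a
ISO 9223 Table 2 (carbon steel): 25 < 38.8 ≤ 50 μm/a ⇒ C3

C3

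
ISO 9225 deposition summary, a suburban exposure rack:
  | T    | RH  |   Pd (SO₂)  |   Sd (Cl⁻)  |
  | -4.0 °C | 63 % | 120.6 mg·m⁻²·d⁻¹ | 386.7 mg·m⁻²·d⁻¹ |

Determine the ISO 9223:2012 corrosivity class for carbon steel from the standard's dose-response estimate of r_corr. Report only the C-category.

C3

carbon steel: temperature factor f = +0.150·(-14.0) = -2.1000
  sulphur-dioxide contribution → 9.236 μm/a
  chloride contribution → 27.94 μm/a
  ⇒ r_corr(carbon steel) = 37.17 μm/a
37.2 μm/a falls in (25, 50] for carbon steel → category C3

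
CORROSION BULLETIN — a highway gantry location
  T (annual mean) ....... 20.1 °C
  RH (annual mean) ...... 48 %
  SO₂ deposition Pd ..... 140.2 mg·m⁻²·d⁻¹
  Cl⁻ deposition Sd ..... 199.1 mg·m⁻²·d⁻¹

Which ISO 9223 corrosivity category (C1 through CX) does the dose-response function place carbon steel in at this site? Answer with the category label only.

C4

carbon steel: T>10 °C ⇒ hinge -0.054·(20.1−10) = -0.5454
  Pd branch = 1.77·Pd^0.52·e^(0.02·RH+f) = 35.02 μm/a
  Sd branch = 0.102·Sd^0.62·e^(0.033·RH+0.04·T) = 29.59 μm/a
  r_corr = 35.02 + 29.59 = 64.61 μm/a
ISO 9223 Table 2 (carbon steel): 50 < 64.6 ≤ 80 μm/a ⇒ C4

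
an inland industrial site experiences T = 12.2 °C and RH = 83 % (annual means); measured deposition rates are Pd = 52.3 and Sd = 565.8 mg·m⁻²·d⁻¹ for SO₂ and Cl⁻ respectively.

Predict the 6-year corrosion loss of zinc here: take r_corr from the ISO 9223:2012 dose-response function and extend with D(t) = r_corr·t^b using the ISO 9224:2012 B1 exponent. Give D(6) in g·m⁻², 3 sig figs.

D(6) = 197 g·m⁻²

zinc: T>10 °C ⇒ hinge -0.071·(12.2−10) = -0.1562
  SO₂ term: 0.0129·52.3^0.44·exp(0.046·83-0.1562) = 2.864
  Sd branch = 0.0175·Sd^0.57·e^(0.008·RH+0.085·T) = 3.555 μm/a
  r_corr = 2.864 + 3.555 = 6.419 μm/a
ISO 9224: D(t) = r_corr · t^b with b = 0.813 (zinc, B1)
  D(6) = 6.419 × 6^0.813 = 6.419 × 4.292 = 27.55 μm
  Mass loss = 27.55 μm × 7.14 g/cm³ = 196.7 g·m⁻²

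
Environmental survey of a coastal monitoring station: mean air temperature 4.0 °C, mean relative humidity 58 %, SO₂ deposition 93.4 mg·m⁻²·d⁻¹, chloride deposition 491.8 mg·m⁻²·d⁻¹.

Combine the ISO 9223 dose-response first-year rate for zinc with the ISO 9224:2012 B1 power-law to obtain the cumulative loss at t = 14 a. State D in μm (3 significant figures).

D(14) = 20.7 μm

zinc: T≤10 °C ⇒ hinge +0.038·(4.0−10) = -0.2280
  SO₂ term: 0.0129·93.4^0.44·exp(0.046·58-0.2280) = 1.089
  Cl⁻ term: 0.0175·491.8^0.57·exp(0.008·58+0.085·4.0) = 1.338
  sum: 1.089 + 1.338 → r_corr = 2.428 μm/a
ISO 9224: D(t) = r_corr · t^b with b = 0.813 (zinc, B1)
  D(14) = 2.428 × 14^0.813 = 2.428 × 8.547 = 20.75 μm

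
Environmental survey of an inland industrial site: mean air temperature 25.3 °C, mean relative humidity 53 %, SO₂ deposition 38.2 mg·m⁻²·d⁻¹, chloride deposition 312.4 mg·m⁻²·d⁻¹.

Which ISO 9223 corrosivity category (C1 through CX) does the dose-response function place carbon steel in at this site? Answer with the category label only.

C4

carbon steel: T>10 °C ⇒ hinge -0.054·(25.3−10) = -0.8262
  sulphur-dioxide contribution → 14.87 μm/a
  chloride contribution → 56.81 μm/a
  total first-year rate 71.67 μm/a
Category bounds: 50…80 μm/a bracket r_corr ⇒ C4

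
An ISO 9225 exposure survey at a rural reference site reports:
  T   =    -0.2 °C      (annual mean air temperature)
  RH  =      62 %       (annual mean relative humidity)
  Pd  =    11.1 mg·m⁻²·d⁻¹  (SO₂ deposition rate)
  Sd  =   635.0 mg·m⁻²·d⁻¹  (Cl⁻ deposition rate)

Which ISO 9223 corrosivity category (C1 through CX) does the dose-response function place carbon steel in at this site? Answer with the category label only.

C3

carbon steel: temperature factor f = +0.150·(-10.2) = -1.5300
  SO₂ term: 1.77·11.1^0.52·exp(0.02·62-1.5300) = 4.63
  Cl⁻ term: 0.102·635.0^0.62·exp(0.033·62+0.04·-0.2) = 42.8
  sum: 4.63 + 42.8 → r_corr = 47.43 μm/a
ISO 9223 Table 2 (carbon steel): 25 < 47.4 ≤ 50 μm/a ⇒ C3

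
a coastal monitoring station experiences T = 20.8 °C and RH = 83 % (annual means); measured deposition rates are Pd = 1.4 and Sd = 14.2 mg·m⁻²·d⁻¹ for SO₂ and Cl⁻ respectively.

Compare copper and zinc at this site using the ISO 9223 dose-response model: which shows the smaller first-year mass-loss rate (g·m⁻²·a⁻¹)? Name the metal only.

zinc

copper: T>10 °C ⇒ hinge -0.080·(20.8−10) = -0.8640
  SO₂ term: 0.0053·1.4^0.26·exp(0.059·83-0.8640) = 0.3264
  Cl⁻ term: 0.01025·14.2^0.27·exp(0.036·83+0.049·20.8) = 1.154
  r_corr = 0.3264 + 1.154 = 1.48 μm/a
  mass loss = 1.48 μm/a × 8.96 g/cm³ = 13.26 g·m⁻²·a⁻¹
zinc: temperature factor f = -0.071·(10.8) = -0.7668
  SO₂ term: 0.0129·1.4^0.44·exp(0.046·83-0.7668) = 0.3162
  Sd branch = 0.0175·Sd^0.57·e^(0.008·RH+0.085·T) = 0.9037 μm/a
  sum: 0.3162 + 0.9037 → r_corr = 1.22 μm/a
  mass loss = 1.22 μm/a × 7.14 g/cm³ = 8.711 g·m⁻²·a⁻¹
Ordering by g·m⁻²·a⁻¹: copper (13.3) > zinc (8.71)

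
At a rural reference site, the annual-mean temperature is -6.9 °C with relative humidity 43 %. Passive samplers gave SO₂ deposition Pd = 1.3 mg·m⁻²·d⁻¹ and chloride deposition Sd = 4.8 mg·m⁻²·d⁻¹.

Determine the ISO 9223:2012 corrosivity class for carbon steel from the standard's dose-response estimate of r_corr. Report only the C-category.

carbon steel: temperature factor f = +0.150·(-16.9) = -2.5350
  sulphur-dioxide contribution → 0.38 μm/a
  chloride contribution → 0.846 μm/a
  total first-year rate 1.226 μm/a
Category bounds: 0…1.3 μm/a bracket r_corr ⇒ C1

C1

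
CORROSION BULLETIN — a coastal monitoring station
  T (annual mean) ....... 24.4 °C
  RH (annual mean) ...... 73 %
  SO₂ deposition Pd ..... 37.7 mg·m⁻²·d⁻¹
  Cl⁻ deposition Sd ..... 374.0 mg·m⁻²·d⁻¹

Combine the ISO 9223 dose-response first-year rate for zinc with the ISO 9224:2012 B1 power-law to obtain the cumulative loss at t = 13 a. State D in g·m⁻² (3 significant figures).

zinc: f(T) = -0.071·(T−10) [T>10 °C] = -1.0224
  SO₂ term: 0.0129·37.7^0.44·exp(0.046·73-1.0224) = 0.6584
  Cl⁻ term: 0.0175·374.0^0.57·exp(0.008·73+0.085·24.4) = 7.31
  r_corr = 0.6584 + 7.31 = 7.969 μm/a
ISO 9224: D(t) = r_corr · t^b with b = 0.813 (zinc, B1)
  D(13) = 7.969 × 13^0.813 = 7.969 × 8.047 = 64.12 μm
  Mass loss = 64.12 μm × 7.14 g/cm³ = 457.8 g·m⁻²

D(13) = 458 g·m⁻²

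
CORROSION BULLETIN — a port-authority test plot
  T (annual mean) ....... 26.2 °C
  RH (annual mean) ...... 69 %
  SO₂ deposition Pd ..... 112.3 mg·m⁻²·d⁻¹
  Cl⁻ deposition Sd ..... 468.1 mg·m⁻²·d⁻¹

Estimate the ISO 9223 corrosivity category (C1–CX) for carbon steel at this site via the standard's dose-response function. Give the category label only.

carbon steel: temperature factor f = -0.054·(16.2) = -0.8748
  SO₂ term: 1.77·112.3^0.52·exp(0.02·69-0.8748) = 34.16
  Cl⁻ term: 0.102·468.1^0.62·exp(0.033·69+0.04·26.2) = 128.3
  r_corr = 34.16 + 128.3 = 162.5 μm/a
ISO 9223 Table 2 (carbon steel): 80 < 162 ≤ 200 μm/a ⇒ C5

C5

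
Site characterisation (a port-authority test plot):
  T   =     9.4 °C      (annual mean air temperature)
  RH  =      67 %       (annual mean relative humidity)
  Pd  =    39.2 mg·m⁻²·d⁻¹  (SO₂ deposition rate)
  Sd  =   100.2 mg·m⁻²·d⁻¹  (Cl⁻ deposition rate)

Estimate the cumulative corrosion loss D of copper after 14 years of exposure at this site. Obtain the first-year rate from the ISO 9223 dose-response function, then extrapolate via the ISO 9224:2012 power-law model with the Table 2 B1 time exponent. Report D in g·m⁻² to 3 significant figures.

D(14) = 67.4 g·m⁻²

copper: temperature factor f = +0.126·(-0.6) = -0.0756
  sulphur-dioxide contribution → 0.6645 μm/a
  chloride contribution → 0.6288 μm/a
  ⇒ r_corr(copper) = 1.293 μm/a
Power-law: D(14) = r_corr · 14^0.667
  D(14) = 1.293 × 14^0.667 = 1.293 × 5.814 = 7.519 μm
  Mass loss = 7.519 μm × 8.96 g/cm³ = 67.37 g·m⁻²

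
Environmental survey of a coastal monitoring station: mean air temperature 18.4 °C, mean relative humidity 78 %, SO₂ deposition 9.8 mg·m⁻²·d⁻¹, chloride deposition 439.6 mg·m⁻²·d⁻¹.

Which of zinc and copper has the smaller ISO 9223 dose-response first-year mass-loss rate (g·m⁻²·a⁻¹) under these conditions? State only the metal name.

zinc: temperature factor f = -0.071·(8.4) = -0.5964
  SO₂ term: 0.0129·9.8^0.44·exp(0.046·78-0.5964) = 0.7014
  Cl⁻ term: 0.0175·439.6^0.57·exp(0.008·78+0.085·18.4) = 5.01
  r_corr = 0.7014 + 5.01 = 5.711 μm/a
  mass loss = 5.711 μm/a × 7.14 g/cm³ = 40.78 g·m⁻²·a⁻¹
copper: temperature factor f = -0.080·(8.4) = -0.6720
  SO₂ term: 0.0053·9.8^0.26·exp(0.059·78-0.6720) = 0.4884
  Cl⁻ term: 0.01025·439.6^0.27·exp(0.036·78+0.049·18.4) = 2.165
  sum: 0.4884 + 2.165 → r_corr = 2.653 μm/a
  mass loss = 2.653 μm/a × 8.96 g/cm³ = 23.77 g·m⁻²·a⁻¹
Ordering by g·m⁻²·a⁻¹: zinc (40.8) > copper (23.8)

copper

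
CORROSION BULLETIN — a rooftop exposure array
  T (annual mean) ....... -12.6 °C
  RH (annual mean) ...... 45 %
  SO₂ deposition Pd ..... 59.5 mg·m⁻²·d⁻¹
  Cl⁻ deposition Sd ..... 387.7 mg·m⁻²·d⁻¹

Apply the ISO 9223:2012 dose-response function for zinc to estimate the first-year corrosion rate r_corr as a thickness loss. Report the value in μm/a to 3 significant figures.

zinc: temperature factor f = +0.038·(-22.6) = -0.8588
  Pd branch = 0.0129·Pd^0.44·e^(0.046·RH+f) = 0.2615 μm/a
  Sd branch = 0.0175·Sd^0.57·e^(0.008·RH+0.085·T) = 0.2569 μm/a
  sum: 0.2615 + 0.2569 → r_corr = 0.5183 μm/a

r_corr = 0.518 μm/a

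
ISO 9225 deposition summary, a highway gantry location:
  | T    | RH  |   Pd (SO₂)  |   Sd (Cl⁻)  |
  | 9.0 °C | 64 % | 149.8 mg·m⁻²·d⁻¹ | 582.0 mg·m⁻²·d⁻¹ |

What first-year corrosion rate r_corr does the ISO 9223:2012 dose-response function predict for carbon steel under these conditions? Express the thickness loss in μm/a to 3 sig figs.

carbon steel: temperature factor f = +0.150·(-1.0) = -0.1500
  Pd branch = 1.77·Pd^0.52·e^(0.02·RH+f) = 74.13 μm/a
  Sd branch = 0.102·Sd^0.62·e^(0.033·RH+0.04·T) = 62.58 μm/a
  r_corr = 74.13 + 62.58 = 136.7 μm/a

r_corr = 137 μm/a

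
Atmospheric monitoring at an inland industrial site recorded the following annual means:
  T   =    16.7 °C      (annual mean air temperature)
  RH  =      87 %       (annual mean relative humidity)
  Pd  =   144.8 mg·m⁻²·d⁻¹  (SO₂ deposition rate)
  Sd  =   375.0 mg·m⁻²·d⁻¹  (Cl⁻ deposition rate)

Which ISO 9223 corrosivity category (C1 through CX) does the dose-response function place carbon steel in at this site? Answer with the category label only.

CX

carbon steel: T>10 °C ⇒ hinge -0.054·(16.7−10) = -0.3618
  SO₂ term: 1.77·144.8^0.52·exp(0.02·87-0.3618) = 93.35
  Sd branch = 0.102·Sd^0.62·e^(0.033·RH+0.04·T) = 138.5 μm/a
  sum: 93.35 + 138.5 → r_corr = 231.9 μm/a
232 μm/a falls in (200, 700] for carbon steel → category CX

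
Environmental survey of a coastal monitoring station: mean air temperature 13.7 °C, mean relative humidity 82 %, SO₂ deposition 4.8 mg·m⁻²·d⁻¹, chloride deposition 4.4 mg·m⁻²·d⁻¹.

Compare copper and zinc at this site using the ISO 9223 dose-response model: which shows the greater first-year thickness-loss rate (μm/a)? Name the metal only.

copper: temperature factor f = -0.080·(3.7) = -0.2960
  Pd branch = 0.0053·Pd^0.26·e^(0.059·RH+f) = 0.7481 μm/a
  Cl⁻ term: 0.01025·4.4^0.27·exp(0.036·82+0.049·13.7) = 0.5728
  sum: 0.7481 + 0.5728 → r_corr = 1.321 μm/a
zinc: T>10 °C ⇒ hinge -0.071·(13.7−10) = -0.2627
  Pd branch = 0.0129·Pd^0.44·e^(0.046·RH+f) = 0.8598 μm/a
  Sd branch = 0.0175·Sd^0.57·e^(0.008·RH+0.085·T) = 0.2514 μm/a
  r_corr = 0.8598 + 0.2514 = 1.111 μm/a
Ordering by μm/a: copper (1.32) > zinc (1.11)

copper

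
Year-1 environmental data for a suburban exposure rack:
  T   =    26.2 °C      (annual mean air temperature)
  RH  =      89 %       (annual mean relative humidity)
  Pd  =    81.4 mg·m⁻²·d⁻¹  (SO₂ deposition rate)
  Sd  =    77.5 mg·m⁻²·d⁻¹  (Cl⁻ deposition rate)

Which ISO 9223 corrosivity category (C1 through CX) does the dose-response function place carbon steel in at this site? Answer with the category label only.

carbon steel: temperature factor f = -0.054·(16.2) = -0.8748
  sulphur-dioxide contribution → 43.11 μm/a
  chloride contribution → 81.4 μm/a
  total first-year rate 124.5 μm/a
Category bounds: 80…200 μm/a bracket r_corr ⇒ C5

C5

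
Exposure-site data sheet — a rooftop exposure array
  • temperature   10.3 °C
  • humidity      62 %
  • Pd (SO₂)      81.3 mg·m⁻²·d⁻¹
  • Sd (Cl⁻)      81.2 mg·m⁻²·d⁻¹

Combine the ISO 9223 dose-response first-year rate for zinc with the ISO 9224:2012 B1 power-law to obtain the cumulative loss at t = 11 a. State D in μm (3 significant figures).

zinc: T>10 °C ⇒ hinge -0.071·(10.3−10) = -0.0213
  sulphur-dioxide contribution → 1.515 μm/a
  chloride contribution → 0.8455 μm/a
  total first-year rate 2.36 μm/a
ISO 9224: D(t) = r_corr · t^b with b = 0.813 (zinc, B1)
  D(11) = 2.36 × 11^0.813 = 2.36 × 7.025 = 16.58 μm

D(11) = 16.6 μm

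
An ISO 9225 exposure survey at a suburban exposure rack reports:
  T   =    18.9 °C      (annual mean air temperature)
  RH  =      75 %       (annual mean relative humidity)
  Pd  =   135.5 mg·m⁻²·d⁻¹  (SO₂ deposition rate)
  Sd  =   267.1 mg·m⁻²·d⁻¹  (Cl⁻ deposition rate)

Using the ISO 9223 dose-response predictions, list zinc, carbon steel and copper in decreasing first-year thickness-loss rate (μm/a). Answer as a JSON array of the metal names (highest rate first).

zinc: f(T) = -0.071·(T−10) [T>10 °C] = -0.6319
  sulphur-dioxide contribution → 1.873 μm/a
  chloride contribution → 3.842 μm/a
  ⇒ r_corr(zinc) = 5.715 μm/a
carbon steel: temperature factor f = -0.054·(8.9) = -0.4806
  sulphur-dioxide contribution → 62.99 μm/a
  chloride contribution → 82.48 μm/a
  ⇒ r_corr(carbon steel) = 145.5 μm/a
copper: f(T) = -0.080·(T−10) [T>10 °C] = -0.7120
  sulphur-dioxide contribution → 0.7782 μm/a
  chloride contribution → 1.741 μm/a
  ⇒ r_corr(copper) = 2.519 μm/a
Ordering by μm/a: carbon steel (145) > zinc (5.71) > copper (2.52)

["carbon steel", "zinc", "copper"]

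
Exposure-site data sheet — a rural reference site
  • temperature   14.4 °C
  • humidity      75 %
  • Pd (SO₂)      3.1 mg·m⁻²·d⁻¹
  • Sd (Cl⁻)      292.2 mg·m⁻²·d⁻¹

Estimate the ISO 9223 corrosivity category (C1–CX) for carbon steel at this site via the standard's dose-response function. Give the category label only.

C5

carbon steel: temperature factor f = -0.054·(4.4) = -0.2376
  sulphur-dioxide contribution → 11.27 μm/a
  chloride contribution → 72.84 μm/a
  ⇒ r_corr(carbon steel) = 84.1 μm/a
ISO 9223 Table 2 (carbon steel): 80 < 84.1 ≤ 200 μm/a ⇒ C5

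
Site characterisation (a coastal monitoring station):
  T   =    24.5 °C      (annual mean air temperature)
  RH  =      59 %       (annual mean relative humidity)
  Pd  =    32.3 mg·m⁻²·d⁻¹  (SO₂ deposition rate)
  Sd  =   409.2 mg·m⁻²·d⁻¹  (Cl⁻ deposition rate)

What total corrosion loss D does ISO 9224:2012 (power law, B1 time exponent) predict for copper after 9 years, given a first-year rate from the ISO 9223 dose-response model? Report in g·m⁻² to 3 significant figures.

copper: T>10 °C ⇒ hinge -0.080·(24.5−10) = -1.1600
  SO₂ term: 0.0053·32.3^0.26·exp(0.059·59-1.1600) = 0.1332
  Sd branch = 0.01025·Sd^0.27·e^(0.036·RH+0.049·T) = 1.445 μm/a
  r_corr = 0.1332 + 1.445 = 1.578 μm/a
ISO 9224: D(t) = r_corr · t^b with b = 0.667 (copper, B1)
  D(9) = 1.578 × 9^0.667 = 1.578 × 4.33 = 6.832 μm
  Mass loss = 6.832 μm × 8.96 g/cm³ = 61.22 g·m⁻²

D(9) = 61.2 g·m⁻²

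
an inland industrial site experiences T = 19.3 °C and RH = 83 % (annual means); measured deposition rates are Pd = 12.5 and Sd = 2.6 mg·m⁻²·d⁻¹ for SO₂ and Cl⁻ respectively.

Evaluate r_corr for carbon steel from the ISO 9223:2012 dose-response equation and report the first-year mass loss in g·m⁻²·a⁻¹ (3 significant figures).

carbon steel: f(T) = -0.054·(T−10) [T>10 °C] = -0.5022
  sulphur-dioxide contribution → 20.95 μm/a
  chloride contribution → 6.176 μm/a
  total first-year rate 27.13 μm/a
Convert to mass loss: 27.13 μm/a × 7.85 g/cm³ = 212.9 g·m⁻²·a⁻¹

r_corr = 213 g·m⁻²·a⁻¹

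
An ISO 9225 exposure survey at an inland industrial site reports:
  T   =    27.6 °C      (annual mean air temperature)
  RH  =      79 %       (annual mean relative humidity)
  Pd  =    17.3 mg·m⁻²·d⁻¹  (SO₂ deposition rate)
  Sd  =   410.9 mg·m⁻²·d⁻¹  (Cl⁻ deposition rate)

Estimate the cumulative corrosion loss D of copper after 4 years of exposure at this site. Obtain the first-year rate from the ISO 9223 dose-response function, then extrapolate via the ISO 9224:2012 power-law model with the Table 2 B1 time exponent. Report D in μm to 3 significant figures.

D(4) = 9.44 μm

copper: f(T) = -0.080·(T−10) [T>10 °C] = -1.4080
  Pd branch = 0.0053·Pd^0.26·e^(0.059·RH+f) = 0.2877 μm/a
  Sd branch = 0.01025·Sd^0.27·e^(0.036·RH+0.049·T) = 3.459 μm/a
  r_corr = 0.2877 + 3.459 = 3.746 μm/a
ISO 9224: D(t) = r_corr · t^b with b = 0.667 (copper, B1)
  D(4) = 3.746 × 4^0.667 = 3.746 × 2.521 = 9.445 μm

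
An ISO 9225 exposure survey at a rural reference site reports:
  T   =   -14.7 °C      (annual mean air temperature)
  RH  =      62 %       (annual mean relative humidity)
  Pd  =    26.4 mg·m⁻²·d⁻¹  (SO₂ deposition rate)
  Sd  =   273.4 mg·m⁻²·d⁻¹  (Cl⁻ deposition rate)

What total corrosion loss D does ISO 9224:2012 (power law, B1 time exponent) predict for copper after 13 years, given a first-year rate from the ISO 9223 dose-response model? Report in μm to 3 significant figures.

D(13) = 1.29 μm

copper: temperature factor f = +0.126·(-24.7) = -3.1122
  sulphur-dioxide contribution → 0.02143 μm/a
  chloride contribution → 0.2114 μm/a
  total first-year rate 0.2329 μm/a
ISO 9224: D(t) = r_corr · t^b with b = 0.667 (copper, B1)
  D(13) = 0.2329 × 13^0.667 = 0.2329 × 5.534 = 1.289 μm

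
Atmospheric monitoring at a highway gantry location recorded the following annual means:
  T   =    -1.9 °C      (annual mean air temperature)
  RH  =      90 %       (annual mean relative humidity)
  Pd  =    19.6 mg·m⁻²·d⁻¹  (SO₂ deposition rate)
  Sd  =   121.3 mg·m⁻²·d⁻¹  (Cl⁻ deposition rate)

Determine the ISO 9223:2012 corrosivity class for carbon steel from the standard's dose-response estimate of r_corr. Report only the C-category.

C3

carbon steel: temperature factor f = +0.150·(-11.9) = -1.7850
  sulphur-dioxide contribution → 8.442 μm/a
  chloride contribution → 36.09 μm/a
  total first-year rate 44.54 μm/a
ISO 9223 Table 2 (carbon steel): 25 < 44.5 ≤ 50 μm/a ⇒ C3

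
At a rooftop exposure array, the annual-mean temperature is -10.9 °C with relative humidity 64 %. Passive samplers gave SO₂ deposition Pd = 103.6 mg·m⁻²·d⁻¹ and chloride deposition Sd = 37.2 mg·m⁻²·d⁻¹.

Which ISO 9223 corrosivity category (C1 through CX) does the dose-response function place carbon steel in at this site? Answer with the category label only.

carbon steel: T≤10 °C ⇒ hinge +0.150·(-10.9−10) = -3.1350
  Pd branch = 1.77·Pd^0.52·e^(0.02·RH+f) = 3.093 μm/a
  Sd branch = 0.102·Sd^0.62·e^(0.033·RH+0.04·T) = 5.131 μm/a
  sum: 3.093 + 5.131 → r_corr = 8.224 μm/a
8.22 μm/a falls in (1.3, 25] for carbon steel → category C2

C2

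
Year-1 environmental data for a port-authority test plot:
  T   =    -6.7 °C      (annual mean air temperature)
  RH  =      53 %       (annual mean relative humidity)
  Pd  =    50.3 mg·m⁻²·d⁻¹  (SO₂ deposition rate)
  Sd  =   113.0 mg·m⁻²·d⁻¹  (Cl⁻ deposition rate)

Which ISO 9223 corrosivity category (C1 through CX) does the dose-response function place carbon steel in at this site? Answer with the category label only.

carbon steel: f(T) = +0.150·(T−10) [T≤10 °C] = -2.5050
  SO₂ term: 1.77·50.3^0.52·exp(0.02·53-2.5050) = 3.201
  Cl⁻ term: 0.102·113.0^0.62·exp(0.033·53+0.04·-6.7) = 8.408
  r_corr = 3.201 + 8.408 = 11.61 μm/a
ISO 9223 Table 2 (carbon steel): 1.3 < 11.6 ≤ 25 μm/a ⇒ C2

C2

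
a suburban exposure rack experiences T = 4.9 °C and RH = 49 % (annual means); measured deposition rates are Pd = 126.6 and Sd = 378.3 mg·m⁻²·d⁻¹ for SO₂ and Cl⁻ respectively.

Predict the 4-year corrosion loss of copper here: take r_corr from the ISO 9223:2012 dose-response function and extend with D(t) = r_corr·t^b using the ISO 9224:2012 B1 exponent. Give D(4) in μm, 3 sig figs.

D(4) = 1.40 μm

copper: T≤10 °C ⇒ hinge +0.126·(4.9−10) = -0.6426
  SO₂ term: 0.0053·126.6^0.26·exp(0.059·49-0.6426) = 0.1768
  Sd branch = 0.01025·Sd^0.27·e^(0.036·RH+0.049·T) = 0.3777 μm/a
  r_corr = 0.1768 + 0.3777 = 0.5544 μm/a
Power-law: D(4) = r_corr · 4^0.667
  D(4) = 0.5544 × 4^0.667 = 0.5544 × 2.521 = 1.398 μm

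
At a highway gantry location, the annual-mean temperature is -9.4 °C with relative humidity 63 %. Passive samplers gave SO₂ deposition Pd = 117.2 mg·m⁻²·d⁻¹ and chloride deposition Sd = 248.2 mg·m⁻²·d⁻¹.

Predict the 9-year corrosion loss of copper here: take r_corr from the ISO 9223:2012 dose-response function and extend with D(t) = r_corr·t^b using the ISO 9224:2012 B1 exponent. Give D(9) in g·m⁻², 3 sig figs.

copper: temperature factor f = +0.126·(-19.4) = -2.4444
  Pd branch = 0.0053·Pd^0.26·e^(0.059·RH+f) = 0.0653 μm/a
  Cl⁻ term: 0.01025·248.2^0.27·exp(0.036·63+0.049·-9.4) = 0.2769
  r_corr = 0.0653 + 0.2769 = 0.3422 μm/a
Long-term exponent b (ISO 9224 Table 2, B1) = 0.667
  D(9) = 0.3422 × 9^0.667 = 0.3422 × 4.33 = 1.482 μm
  Mass loss = 1.482 μm × 8.96 g/cm³ = 13.27 g·m⁻²

D(9) = 13.3 g·m⁻²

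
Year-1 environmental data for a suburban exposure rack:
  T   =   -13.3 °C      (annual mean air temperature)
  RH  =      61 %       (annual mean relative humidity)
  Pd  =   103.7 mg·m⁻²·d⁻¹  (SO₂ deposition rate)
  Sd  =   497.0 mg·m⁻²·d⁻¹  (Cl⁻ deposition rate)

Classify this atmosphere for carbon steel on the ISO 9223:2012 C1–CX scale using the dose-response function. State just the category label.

carbon steel: T≤10 °C ⇒ hinge +0.150·(-13.3−10) = -3.4950
  sulphur-dioxide contribution → 2.033 μm/a
  chloride contribution → 21.06 μm/a
  total first-year rate 23.1 μm/a
Category bounds: 1.3…25 μm/a bracket r_corr ⇒ C2

C2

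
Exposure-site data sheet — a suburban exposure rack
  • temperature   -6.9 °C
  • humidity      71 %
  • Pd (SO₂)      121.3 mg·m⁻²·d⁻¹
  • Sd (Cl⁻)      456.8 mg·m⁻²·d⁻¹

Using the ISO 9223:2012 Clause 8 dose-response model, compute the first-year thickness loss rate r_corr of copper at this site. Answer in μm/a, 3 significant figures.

r_corr = 0.637 μm/a

copper: f(T) = +0.126·(T−10) [T≤10 °C] = -2.1294
  sulphur-dioxide contribution → 0.1447 μm/a
  chloride contribution → 0.4921 μm/a
  ⇒ r_corr(copper) = 0.6368 μm/a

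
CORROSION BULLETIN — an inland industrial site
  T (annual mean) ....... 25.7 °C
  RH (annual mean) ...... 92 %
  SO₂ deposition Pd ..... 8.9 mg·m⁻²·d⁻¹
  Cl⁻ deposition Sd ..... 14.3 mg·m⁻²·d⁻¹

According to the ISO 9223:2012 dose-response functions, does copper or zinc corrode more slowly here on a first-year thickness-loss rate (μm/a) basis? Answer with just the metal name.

copper: f(T) = -0.080·(T−10) [T>10 °C] = -1.2560
  Pd branch = 0.0053·Pd^0.26·e^(0.059·RH+f) = 0.6067 μm/a
  Cl⁻ term: 0.01025·14.3^0.27·exp(0.036·92+0.049·25.7) = 2.032
  r_corr = 0.6067 + 2.032 = 2.639 μm/a
zinc: f(T) = -0.071·(T−10) [T>10 °C] = -1.1147
  Pd branch = 0.0129·Pd^0.44·e^(0.046·RH+f) = 0.7623 μm/a
  Cl⁻ term: 0.0175·14.3^0.57·exp(0.008·92+0.085·25.7) = 1.479
  r_corr = 0.7623 + 1.479 = 2.241 μm/a
Ordering by μm/a: copper (2.64) > zinc (2.24)

zinc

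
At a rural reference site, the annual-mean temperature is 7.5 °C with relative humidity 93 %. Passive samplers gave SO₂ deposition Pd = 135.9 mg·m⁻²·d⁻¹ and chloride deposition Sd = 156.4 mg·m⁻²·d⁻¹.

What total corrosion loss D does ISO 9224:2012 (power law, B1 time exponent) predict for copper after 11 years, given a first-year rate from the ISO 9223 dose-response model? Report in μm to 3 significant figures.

D(11) = 24.7 μm

copper: temperature factor f = +0.126·(-2.5) = -0.3150
  SO₂ term: 0.0053·135.9^0.26·exp(0.059·93-0.3150) = 3.35
  Cl⁻ term: 0.01025·156.4^0.27·exp(0.036·93+0.049·7.5) = 1.647
  r_corr = 3.35 + 1.647 = 4.998 μm/a
ISO 9224: D(t) = r_corr · t^b with b = 0.667 (copper, B1)
  D(11) = 4.998 × 11^0.667 = 4.998 × 4.95 = 24.74 μm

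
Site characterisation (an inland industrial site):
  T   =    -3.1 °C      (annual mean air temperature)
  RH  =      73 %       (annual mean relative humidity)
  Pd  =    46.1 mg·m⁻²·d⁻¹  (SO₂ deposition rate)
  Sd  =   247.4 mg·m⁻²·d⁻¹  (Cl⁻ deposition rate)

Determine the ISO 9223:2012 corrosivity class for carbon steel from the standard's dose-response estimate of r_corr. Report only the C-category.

carbon steel: T≤10 °C ⇒ hinge +0.150·(-3.1−10) = -1.9650
  SO₂ term: 1.77·46.1^0.52·exp(0.02·73-1.9650) = 7.83
  Sd branch = 0.102·Sd^0.62·e^(0.033·RH+0.04·T) = 30.54 μm/a
  sum: 7.83 + 30.54 → r_corr = 38.37 μm/a
Category bounds: 25…50 μm/a bracket r_corr ⇒ C3

C3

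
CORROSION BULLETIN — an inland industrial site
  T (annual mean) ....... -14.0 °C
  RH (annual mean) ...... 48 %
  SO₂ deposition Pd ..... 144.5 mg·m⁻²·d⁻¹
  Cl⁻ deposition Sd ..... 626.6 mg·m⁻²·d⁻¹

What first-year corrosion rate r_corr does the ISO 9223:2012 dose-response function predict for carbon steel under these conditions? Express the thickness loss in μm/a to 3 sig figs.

carbon steel: f(T) = +0.150·(T−10) [T≤10 °C] = -3.6000
  sulphur-dioxide contribution → 1.677 μm/a
  chloride contribution → 15.4 μm/a
  ⇒ r_corr(carbon steel) = 17.07 μm/a

r_corr = 17.1 μm/a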